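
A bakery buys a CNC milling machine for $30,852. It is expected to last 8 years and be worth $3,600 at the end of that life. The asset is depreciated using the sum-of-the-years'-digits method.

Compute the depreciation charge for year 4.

$3,785

Depreciable base = $30,852 − $3,600 = $27,252.
Sum of the years' digits = 8+7+6+5+4+3+2+1 = 36.
Year 1: $27,252 × 8/36 = $6,056. Book value $24,796.
Year 2: $27,252 × 7/36 = $5,299. Book value $19,497.
Year 3: $27,252 × 6/36 = $4,542. Book value $14,955.
Year 4: $27,252 × 5/36 = $3,785. Book value $11,170.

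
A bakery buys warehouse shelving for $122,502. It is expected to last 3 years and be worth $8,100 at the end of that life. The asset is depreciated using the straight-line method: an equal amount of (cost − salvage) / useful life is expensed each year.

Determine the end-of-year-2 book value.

$46,234

Depreciable base = $122,502 − $8,100 = $114,402.
Annual expense = $114,402 / 3 = $38,134.
End of year 1: book value $84,368.
End of year 2: book value $46,234.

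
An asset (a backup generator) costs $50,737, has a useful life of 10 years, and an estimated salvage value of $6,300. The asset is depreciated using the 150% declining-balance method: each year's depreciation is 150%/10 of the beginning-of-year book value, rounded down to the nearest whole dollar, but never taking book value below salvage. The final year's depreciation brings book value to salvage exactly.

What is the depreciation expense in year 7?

$2,870

Depreciable base = $50,737 − $6,300 = $44,437.
Year 1: ⌊$50,737 × 150%/10⌋ = $7,610. Book value $43,127.
Year 2: ⌊$43,127 × 150%/10⌋ = $6,469. Book value $36,658.
Year 3: ⌊$36,658 × 150%/10⌋ = $5,498. Book value $31,160.
Year 4: ⌊$31,160 × 150%/10⌋ = $4,674. Book value $26,486.
Year 5: ⌊$26,486 × 150%/10⌋ = $3,972. Book value $22,514.
Year 6: ⌊$22,514 × 150%/10⌋ = $3,377. Book value $19,137.
Year 7: ⌊$19,137 × 150%/10⌋ = $2,870. Book value $16,267.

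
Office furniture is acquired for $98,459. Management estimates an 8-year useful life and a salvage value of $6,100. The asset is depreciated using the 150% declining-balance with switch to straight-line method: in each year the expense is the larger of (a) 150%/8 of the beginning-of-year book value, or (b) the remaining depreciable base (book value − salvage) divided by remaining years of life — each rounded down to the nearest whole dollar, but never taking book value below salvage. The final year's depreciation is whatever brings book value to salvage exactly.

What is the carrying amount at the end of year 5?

$33,708

Depreciable base = $98,459 − $6,100 = $92,359.
Year 1: DB = ⌊$98,459 × 150%/8⌋ = $18,461; SL = ⌊$92,359/8⌋ = $11,544 → take DB $18,461. Book value $79,998.
Year 2: DB = ⌊$79,998 × 150%/8⌋ = $14,999; SL = ⌊$73,898/7⌋ = $10,556 → take DB $14,999. Book value $64,999.
Year 3: DB = ⌊$64,999 × 150%/8⌋ = $12,187; SL = ⌊$58,899/6⌋ = $9,816 → take DB $12,187. Book value $52,812.
Year 4: DB = ⌊$52,812 × 150%/8⌋ = $9,902; SL = ⌊$46,712/5⌋ = $9,342 → take DB $9,902. Book value $42,910.
Year 5: DB = ⌊$42,910 × 150%/8⌋ = $8,045; SL = ⌊$36,810/4⌋ = $9,202 → take SL $9,202. Book value $33,708.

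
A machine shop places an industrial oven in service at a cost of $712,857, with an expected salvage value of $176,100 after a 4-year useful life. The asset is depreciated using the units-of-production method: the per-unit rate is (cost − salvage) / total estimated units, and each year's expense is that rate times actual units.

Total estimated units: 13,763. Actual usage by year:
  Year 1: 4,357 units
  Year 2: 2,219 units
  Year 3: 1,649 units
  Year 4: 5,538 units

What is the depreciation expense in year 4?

Depreciable base = $712,857 − $176,100 = $536,757.
Rate = $536,757 / 13,763 units = $39 per unit.
Year 1: 4,357 × $39 = $169,923. Book value $542,934.
Year 2: 2,219 × $39 = $86,541. Book value $456,393.
Year 3: 1,649 × $39 = $64,311. Book value $392,082.
Year 4: 5,538 × $39 = $215,982. Book value $176,100.

$215,982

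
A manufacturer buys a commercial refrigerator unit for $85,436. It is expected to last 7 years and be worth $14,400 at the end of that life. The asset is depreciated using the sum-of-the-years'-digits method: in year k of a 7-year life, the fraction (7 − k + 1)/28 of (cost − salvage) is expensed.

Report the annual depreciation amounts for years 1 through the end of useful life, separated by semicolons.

$17,759; $15,222; $12,685; $10,148; $7,611; $5,074; $2,537

Depreciable base = $85,436 − $14,400 = $71,036.
Sum of the years' digits = 7+6+5+4+3+2+1 = 28.
Year 1: $71,036 × 7/28 = $17,759. Book value $67,677.
Year 2: $71,036 × 6/28 = $15,222. Book value $52,455.
Year 3: $71,036 × 5/28 = $12,685. Book value $39,770.
Year 4: $71,036 × 4/28 = $10,148. Book value $29,622.
Year 5: $71,036 × 3/28 = $7,611. Book value $22,011.
Year 6: $71,036 × 2/28 = $5,074. Book value $16,937.
Year 7: $71,036 × 1/28 = $2,537. Book value $14,400.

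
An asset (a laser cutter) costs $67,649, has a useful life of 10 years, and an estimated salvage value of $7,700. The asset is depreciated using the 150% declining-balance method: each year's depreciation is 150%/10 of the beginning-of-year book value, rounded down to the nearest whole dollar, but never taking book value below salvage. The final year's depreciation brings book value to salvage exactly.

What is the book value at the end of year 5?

$30,018

Depreciable base = $67,649 − $7,700 = $59,949.
Year 1: ⌊$67,649 × 150%/10⌋ = $10,147. Book value $57,502.
Year 2: ⌊$57,502 × 150%/10⌋ = $8,625. Book value $48,877.
Year 3: ⌊$48,877 × 150%/10⌋ = $7,331. Book value $41,546.
Year 4: ⌊$41,546 × 150%/10⌋ = $6,231. Book value $35,315.
Year 5: ⌊$35,315 × 150%/10⌋ = $5,297. Book value $30,018.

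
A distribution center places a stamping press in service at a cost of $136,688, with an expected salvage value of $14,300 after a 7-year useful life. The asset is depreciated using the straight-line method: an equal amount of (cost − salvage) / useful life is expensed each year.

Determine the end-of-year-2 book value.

Depreciable base = $136,688 − $14,300 = $122,388.
Annual expense = $122,388 / 7 = $17,484.
End of year 1: book value $119,204.
End of year 2: book value $101,720.

$101,720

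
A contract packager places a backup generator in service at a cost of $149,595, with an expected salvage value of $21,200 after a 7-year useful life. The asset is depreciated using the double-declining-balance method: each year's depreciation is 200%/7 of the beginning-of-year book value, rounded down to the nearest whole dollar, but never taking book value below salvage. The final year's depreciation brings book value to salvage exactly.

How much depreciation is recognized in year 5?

$11,126

Depreciable base = $149,595 − $21,200 = $128,395.
Year 1: ⌊$149,595 × 200%/7⌋ = $42,741. Book value $106,854.
Year 2: ⌊$106,854 × 200%/7⌋ = $30,529. Book value $76,325.
Year 3: ⌊$76,325 × 200%/7⌋ = $21,807. Book value $54,518.
Year 4: ⌊$54,518 × 200%/7⌋ = $15,576. Book value $38,942.
Year 5: ⌊$38,942 × 200%/7⌋ = $11,126. Book value $27,816.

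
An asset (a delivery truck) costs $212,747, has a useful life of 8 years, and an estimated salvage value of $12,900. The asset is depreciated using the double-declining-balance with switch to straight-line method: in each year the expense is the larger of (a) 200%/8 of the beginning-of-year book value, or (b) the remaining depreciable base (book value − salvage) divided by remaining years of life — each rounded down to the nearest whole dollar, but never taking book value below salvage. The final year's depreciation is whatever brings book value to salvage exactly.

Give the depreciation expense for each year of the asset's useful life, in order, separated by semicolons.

Depreciable base = $212,747 − $12,900 = $199,847.
Year 1: DB = ⌊$212,747 × 200%/8⌋ = $53,186; SL = ⌊$199,847/8⌋ = $24,980 → take DB $53,186. Book value $159,561.
Year 2: DB = ⌊$159,561 × 200%/8⌋ = $39,890; SL = ⌊$146,661/7⌋ = $20,951 → take DB $39,890. Book value $119,671.
Year 3: DB = ⌊$119,671 × 200%/8⌋ = $29,917; SL = ⌊$106,771/6⌋ = $17,795 → take DB $29,917. Book value $89,754.
Year 4: DB = ⌊$89,754 × 200%/8⌋ = $22,438; SL = ⌊$76,854/5⌋ = $15,370 → take DB $22,438. Book value $67,316.
Year 5: DB = ⌊$67,316 × 200%/8⌋ = $16,829; SL = ⌊$54,416/4⌋ = $13,604 → take DB $16,829. Book value $50,487.
Year 6: DB = ⌊$50,487 × 200%/8⌋ = $12,621; SL = ⌊$37,587/3⌋ = $12,529 → take DB $12,621. Book value $37,866.
Year 7: DB = ⌊$37,866 × 200%/8⌋ = $9,466; SL = ⌊$24,966/2⌋ = $12,483 → take SL $12,483. Book value $25,383.
Year 8 (final): $25,383 − $12,900 = $12,483. Book value $12,900.

$53,186; $39,890; $29,917; $22,438; $16,829; $12,621; $12,483; $12,483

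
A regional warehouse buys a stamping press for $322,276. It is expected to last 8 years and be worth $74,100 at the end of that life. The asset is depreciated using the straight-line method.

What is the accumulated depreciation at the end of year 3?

Depreciable base = $322,276 − $74,100 = $248,176.
Annual expense = $248,176 / 8 = $31,022.
End of year 1: book value $291,254.
End of year 2: book value $260,232.
End of year 3: book value $229,210.
Accumulated through year 3 = $322,276 − $229,210 = $93,066.

$93,066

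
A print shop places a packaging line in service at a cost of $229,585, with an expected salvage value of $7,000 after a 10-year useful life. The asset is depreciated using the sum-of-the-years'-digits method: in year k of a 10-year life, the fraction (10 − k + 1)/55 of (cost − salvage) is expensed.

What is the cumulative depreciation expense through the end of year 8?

Depreciable base = $229,585 − $7,000 = $222,585.
Sum of the years' digits = 10+9+8+7+6+5+4+3+2+1 = 55.
Year 1: $222,585 × 10/55 = $40,470. Book value $189,115.
Year 2: $222,585 × 9/55 = $36,423. Book value $152,692.
Year 3: $222,585 × 8/55 = $32,376. Book value $120,316.
Year 4: $222,585 × 7/55 = $28,329. Book value $91,987.
Year 5: $222,585 × 6/55 = $24,282. Book value $67,705.
Year 6: $222,585 × 5/55 = $20,235. Book value $47,470.
Year 7: $222,585 × 4/55 = $16,188. Book value $31,282.
Year 8: $222,585 × 3/55 = $12,141. Book value $19,141.
Accumulated through year 8 = $229,585 − $19,141 = $210,444.

$210,444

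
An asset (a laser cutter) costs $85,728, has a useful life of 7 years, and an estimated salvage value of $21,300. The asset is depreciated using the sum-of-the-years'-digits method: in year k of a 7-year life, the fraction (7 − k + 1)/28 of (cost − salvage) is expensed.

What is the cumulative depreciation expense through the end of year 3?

Depreciable base = $85,728 − $21,300 = $64,428.
Sum of the years' digits = 7+6+5+4+3+2+1 = 28.
Year 1: $64,428 × 7/28 = $16,107. Book value $69,621.
Year 2: $64,428 × 6/28 = $13,806. Book value $55,815.
Year 3: $64,428 × 5/28 = $11,505. Book value $44,310.
Accumulated through year 3 = $85,728 − $44,310 = $41,418.

$41,418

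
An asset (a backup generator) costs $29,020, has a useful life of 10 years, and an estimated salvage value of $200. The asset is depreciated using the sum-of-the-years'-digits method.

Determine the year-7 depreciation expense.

$2,096

Depreciable base = $29,020 − $200 = $28,820.
Sum of the years' digits = 10+9+8+7+6+5+4+3+2+1 = 55.
Year 1: $28,820 × 10/55 = $5,240. Book value $23,780.
Year 2: $28,820 × 9/55 = $4,716. Book value $19,064.
Year 3: $28,820 × 8/55 = $4,192. Book value $14,872.
Year 4: $28,820 × 7/55 = $3,668. Book value $11,204.
Year 5: $28,820 × 6/55 = $3,144. Book value $8,060.
Year 6: $28,820 × 5/55 = $2,620. Book value $5,440.
Year 7: $28,820 × 4/55 = $2,096. Book value $3,344.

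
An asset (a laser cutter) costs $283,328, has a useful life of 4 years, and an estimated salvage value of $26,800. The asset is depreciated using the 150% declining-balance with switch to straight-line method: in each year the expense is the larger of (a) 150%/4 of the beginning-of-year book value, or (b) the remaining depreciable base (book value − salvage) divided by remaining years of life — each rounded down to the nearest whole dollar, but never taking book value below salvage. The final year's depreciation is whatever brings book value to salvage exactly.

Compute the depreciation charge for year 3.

$41,937

Depreciable base = $283,328 − $26,800 = $256,528.
Year 1: DB = ⌊$283,328 × 150%/4⌋ = $106,248; SL = ⌊$256,528/4⌋ = $64,132 → take DB $106,248. Book value $177,080.
Year 2: DB = ⌊$177,080 × 150%/4⌋ = $66,405; SL = ⌊$150,280/3⌋ = $50,093 → take DB $66,405. Book value $110,675.
Year 3: DB = ⌊$110,675 × 150%/4⌋ = $41,503; SL = ⌊$83,875/2⌋ = $41,937 → take SL $41,937. Book value $68,738.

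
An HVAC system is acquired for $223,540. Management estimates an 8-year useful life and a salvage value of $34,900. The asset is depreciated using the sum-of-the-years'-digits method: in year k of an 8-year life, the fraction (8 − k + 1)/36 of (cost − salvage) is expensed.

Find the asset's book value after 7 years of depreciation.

Depreciable base = $223,540 − $34,900 = $188,640.
Sum of the years' digits = 8+7+6+5+4+3+2+1 = 36.
Year 1: $188,640 × 8/36 = $41,920. Book value $181,620.
Year 2: $188,640 × 7/36 = $36,680. Book value $144,940.
Year 3: $188,640 × 6/36 = $31,440. Book value $113,500.
Year 4: $188,640 × 5/36 = $26,200. Book value $87,300.
Year 5: $188,640 × 4/36 = $20,960. Book value $66,340.
Year 6: $188,640 × 3/36 = $15,720. Book value $50,620.
Year 7: $188,640 × 2/36 = $10,480. Book value $40,140.

$40,140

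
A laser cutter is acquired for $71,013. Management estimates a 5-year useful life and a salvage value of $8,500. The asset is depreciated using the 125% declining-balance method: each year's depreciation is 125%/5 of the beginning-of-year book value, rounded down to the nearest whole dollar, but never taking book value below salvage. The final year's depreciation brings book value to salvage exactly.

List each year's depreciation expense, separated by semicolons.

Depreciable base = $71,013 − $8,500 = $62,513.
Year 1: ⌊$71,013 × 125%/5⌋ = $17,753. Book value $53,260.
Year 2: ⌊$53,260 × 125%/5⌋ = $13,315. Book value $39,945.
Year 3: ⌊$39,945 × 125%/5⌋ = $9,986. Book value $29,959.
Year 4: ⌊$29,959 × 125%/5⌋ = $7,489. Book value $22,470.
Year 5 (final): $22,470 − $8,500 = $13,970. Book value $8,500.

$17,753; $13,315; $9,986; $7,489; $13,970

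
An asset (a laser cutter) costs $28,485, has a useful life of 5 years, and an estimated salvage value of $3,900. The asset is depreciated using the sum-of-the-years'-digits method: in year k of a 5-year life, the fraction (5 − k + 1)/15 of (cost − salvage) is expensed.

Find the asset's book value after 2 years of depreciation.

$13,734

Depreciable base = $28,485 − $3,900 = $24,585.
Sum of the years' digits = 5+4+3+2+1 = 15.
Year 1: $24,585 × 5/15 = $8,195. Book value $20,290.
Year 2: $24,585 × 4/15 = $6,556. Book value $13,734.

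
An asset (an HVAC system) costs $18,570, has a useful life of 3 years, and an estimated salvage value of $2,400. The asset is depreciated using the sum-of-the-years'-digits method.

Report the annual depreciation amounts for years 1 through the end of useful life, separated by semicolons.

$8,085; $5,390; $2,695

Depreciable base = $18,570 − $2,400 = $16,170.
Sum of the years' digits = 3+2+1 = 6.
Year 1: $16,170 × 3/6 = $8,085. Book value $10,485.
Year 2: $16,170 × 2/6 = $5,390. Book value $5,095.
Year 3: $16,170 × 1/6 = $2,695. Book value $2,400.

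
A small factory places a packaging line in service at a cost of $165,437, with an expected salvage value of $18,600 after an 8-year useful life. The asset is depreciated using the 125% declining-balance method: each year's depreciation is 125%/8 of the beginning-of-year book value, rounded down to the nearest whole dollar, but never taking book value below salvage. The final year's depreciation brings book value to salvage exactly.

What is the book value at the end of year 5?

$70,748

Depreciable base = $165,437 − $18,600 = $146,837.
Year 1: ⌊$165,437 × 125%/8⌋ = $25,849. Book value $139,588.
Year 2: ⌊$139,588 × 125%/8⌋ = $21,810. Book value $117,778.
Year 3: ⌊$117,778 × 125%/8⌋ = $18,402. Book value $99,376.
Year 4: ⌊$99,376 × 125%/8⌋ = $15,527. Book value $83,849.
Year 5: ⌊$83,849 × 125%/8⌋ = $13,101. Book value $70,748.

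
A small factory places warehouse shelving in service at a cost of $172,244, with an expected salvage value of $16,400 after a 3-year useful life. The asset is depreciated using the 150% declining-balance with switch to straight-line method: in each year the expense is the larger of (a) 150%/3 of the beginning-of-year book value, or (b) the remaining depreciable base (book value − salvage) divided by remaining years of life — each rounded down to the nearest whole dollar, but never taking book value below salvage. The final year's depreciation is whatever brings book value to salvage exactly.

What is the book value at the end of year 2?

$43,061

Depreciable base = $172,244 − $16,400 = $155,844.
Year 1: DB = ⌊$172,244 × 150%/3⌋ = $86,122; SL = ⌊$155,844/3⌋ = $51,948 → take DB $86,122. Book value $86,122.
Year 2: DB = ⌊$86,122 × 150%/3⌋ = $43,061; SL = ⌊$69,722/2⌋ = $34,861 → take DB $43,061. Book value $43,061.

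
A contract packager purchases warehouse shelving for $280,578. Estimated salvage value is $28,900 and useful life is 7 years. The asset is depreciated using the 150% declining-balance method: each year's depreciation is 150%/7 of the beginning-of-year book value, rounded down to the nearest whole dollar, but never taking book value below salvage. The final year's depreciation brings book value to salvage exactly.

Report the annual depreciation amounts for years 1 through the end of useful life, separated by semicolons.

$60,123; $47,240; $37,117; $29,163; $22,914; $18,004; $37,117

Depreciable base = $280,578 − $28,900 = $251,678.
Year 1: ⌊$280,578 × 150%/7⌋ = $60,123. Book value $220,455.
Year 2: ⌊$220,455 × 150%/7⌋ = $47,240. Book value $173,215.
Year 3: ⌊$173,215 × 150%/7⌋ = $37,117. Book value $136,098.
Year 4: ⌊$136,098 × 150%/7⌋ = $29,163. Book value $106,935.
Year 5: ⌊$106,935 × 150%/7⌋ = $22,914. Book value $84,021.
Year 6: ⌊$84,021 × 150%/7⌋ = $18,004. Book value $66,017.
Year 7 (final): $66,017 − $28,900 = $37,117. Book value $28,900.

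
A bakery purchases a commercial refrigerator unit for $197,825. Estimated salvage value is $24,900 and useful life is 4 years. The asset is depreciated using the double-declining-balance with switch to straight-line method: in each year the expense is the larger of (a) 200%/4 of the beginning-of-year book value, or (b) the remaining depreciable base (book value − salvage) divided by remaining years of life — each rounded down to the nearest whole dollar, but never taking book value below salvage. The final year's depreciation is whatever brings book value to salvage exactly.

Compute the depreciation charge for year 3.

$24,557

Depreciable base = $197,825 − $24,900 = $172,925.
Year 1: DB = ⌊$197,825 × 200%/4⌋ = $98,912; SL = ⌊$172,925/4⌋ = $43,231 → take DB $98,912. Book value $98,913.
Year 2: DB = ⌊$98,913 × 200%/4⌋ = $49,456; SL = ⌊$74,013/3⌋ = $24,671 → take DB $49,456. Book value $49,457.
Year 3: DB = ⌊$49,457 × 200%/4⌋ = $24,728; SL = ⌊$24,557/2⌋ = $12,278 → take DB $24,728, capped at $24,557. Book value $24,900.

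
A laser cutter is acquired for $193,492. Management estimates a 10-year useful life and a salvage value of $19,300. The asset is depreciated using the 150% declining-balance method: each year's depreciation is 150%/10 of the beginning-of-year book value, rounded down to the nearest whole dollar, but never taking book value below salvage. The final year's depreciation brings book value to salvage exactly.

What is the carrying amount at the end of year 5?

Depreciable base = $193,492 − $19,300 = $174,192.
Year 1: ⌊$193,492 × 150%/10⌋ = $29,023. Book value $164,469.
Year 2: ⌊$164,469 × 150%/10⌋ = $24,670. Book value $139,799.
Year 3: ⌊$139,799 × 150%/10⌋ = $20,969. Book value $118,830.
Year 4: ⌊$118,830 × 150%/10⌋ = $17,824. Book value $101,006.
Year 5: ⌊$101,006 × 150%/10⌋ = $15,150. Book value $85,856.

$85,856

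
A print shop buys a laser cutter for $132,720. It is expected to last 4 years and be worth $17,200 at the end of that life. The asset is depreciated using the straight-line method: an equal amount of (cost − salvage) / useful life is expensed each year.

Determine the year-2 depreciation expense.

Depreciable base = $132,720 − $17,200 = $115,520.
Annual expense = $115,520 / 4 = $28,880.

$28,880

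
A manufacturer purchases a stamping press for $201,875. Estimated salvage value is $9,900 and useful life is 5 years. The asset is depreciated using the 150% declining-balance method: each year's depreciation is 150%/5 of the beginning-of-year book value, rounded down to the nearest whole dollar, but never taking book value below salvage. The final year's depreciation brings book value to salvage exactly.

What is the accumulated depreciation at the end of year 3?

Depreciable base = $201,875 − $9,900 = $191,975.
Year 1: ⌊$201,875 × 150%/5⌋ = $60,562. Book value $141,313.
Year 2: ⌊$141,313 × 150%/5⌋ = $42,393. Book value $98,920.
Year 3: ⌊$98,920 × 150%/5⌋ = $29,676. Book value $69,244.
Accumulated through year 3 = $201,875 − $69,244 = $132,631.

$132,631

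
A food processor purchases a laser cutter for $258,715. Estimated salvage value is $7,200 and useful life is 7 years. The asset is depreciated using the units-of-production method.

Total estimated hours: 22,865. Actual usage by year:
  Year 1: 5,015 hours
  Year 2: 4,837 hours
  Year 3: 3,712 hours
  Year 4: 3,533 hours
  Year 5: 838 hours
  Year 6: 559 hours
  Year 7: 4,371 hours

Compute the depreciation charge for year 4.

Depreciable base = $258,715 − $7,200 = $251,515.
Rate = $251,515 / 22,865 hours = $11 per hour.
Year 1: 5,015 × $11 = $55,165. Book value $203,550.
Year 2: 4,837 × $11 = $53,207. Book value $150,343.
Year 3: 3,712 × $11 = $40,832. Book value $109,511.
Year 4: 3,533 × $11 = $38,863. Book value $70,648.

$38,863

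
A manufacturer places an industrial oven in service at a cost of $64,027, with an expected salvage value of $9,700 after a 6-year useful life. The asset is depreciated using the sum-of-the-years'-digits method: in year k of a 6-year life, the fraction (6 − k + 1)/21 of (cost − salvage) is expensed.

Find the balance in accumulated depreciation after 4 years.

Depreciable base = $64,027 − $9,700 = $54,327.
Sum of the years' digits = 6+5+4+3+2+1 = 21.
Year 1: $54,327 × 6/21 = $15,522. Book value $48,505.
Year 2: $54,327 × 5/21 = $12,935. Book value $35,570.
Year 3: $54,327 × 4/21 = $10,348. Book value $25,222.
Year 4: $54,327 × 3/21 = $7,761. Book value $17,461.
Accumulated through year 4 = $64,027 − $17,461 = $46,566.

$46,566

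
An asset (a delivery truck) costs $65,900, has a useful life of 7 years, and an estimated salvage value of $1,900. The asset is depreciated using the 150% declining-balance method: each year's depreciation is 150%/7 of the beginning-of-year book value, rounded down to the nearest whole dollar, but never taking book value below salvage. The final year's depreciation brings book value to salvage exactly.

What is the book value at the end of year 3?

Depreciable base = $65,900 − $1,900 = $64,000.
Year 1: ⌊$65,900 × 150%/7⌋ = $14,121. Book value $51,779.
Year 2: ⌊$51,779 × 150%/7⌋ = $11,095. Book value $40,684.
Year 3: ⌊$40,684 × 150%/7⌋ = $8,718. Book value $31,966.

$31,966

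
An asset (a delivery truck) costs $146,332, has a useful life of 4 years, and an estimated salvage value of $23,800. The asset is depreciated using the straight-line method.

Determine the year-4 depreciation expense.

$30,633

Depreciable base = $146,332 − $23,800 = $122,532.
Annual expense = $122,532 / 4 = $30,633.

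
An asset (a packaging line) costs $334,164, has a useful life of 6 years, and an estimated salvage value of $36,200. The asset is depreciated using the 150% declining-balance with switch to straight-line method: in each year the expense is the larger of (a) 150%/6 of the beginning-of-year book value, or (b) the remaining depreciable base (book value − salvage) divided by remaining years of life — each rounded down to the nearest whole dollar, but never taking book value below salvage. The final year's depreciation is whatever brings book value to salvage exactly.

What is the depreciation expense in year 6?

Depreciable base = $334,164 − $36,200 = $297,964.
Year 1: DB = ⌊$334,164 × 150%/6⌋ = $83,541; SL = ⌊$297,964/6⌋ = $49,660 → take DB $83,541. Book value $250,623.
Year 2: DB = ⌊$250,623 × 150%/6⌋ = $62,655; SL = ⌊$214,423/5⌋ = $42,884 → take DB $62,655. Book value $187,968.
Year 3: DB = ⌊$187,968 × 150%/6⌋ = $46,992; SL = ⌊$151,768/4⌋ = $37,942 → take DB $46,992. Book value $140,976.
Year 4: DB = ⌊$140,976 × 150%/6⌋ = $35,244; SL = ⌊$104,776/3⌋ = $34,925 → take DB $35,244. Book value $105,732.
Year 5: DB = ⌊$105,732 × 150%/6⌋ = $26,433; SL = ⌊$69,532/2⌋ = $34,766 → take SL $34,766. Book value $70,966.
Year 6 (final): $70,966 − $36,200 = $34,766. Book value $36,200.

$34,766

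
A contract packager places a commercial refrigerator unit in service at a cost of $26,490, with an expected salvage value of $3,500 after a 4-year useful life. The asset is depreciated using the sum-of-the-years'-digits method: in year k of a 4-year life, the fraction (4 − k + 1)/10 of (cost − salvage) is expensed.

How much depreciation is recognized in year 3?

$4,598

Depreciable base = $26,490 − $3,500 = $22,990.
Sum of the years' digits = 4+3+2+1 = 10.
Year 1: $22,990 × 4/10 = $9,196. Book value $17,294.
Year 2: $22,990 × 3/10 = $6,897. Book value $10,397.
Year 3: $22,990 × 2/10 = $4,598. Book value $5,799.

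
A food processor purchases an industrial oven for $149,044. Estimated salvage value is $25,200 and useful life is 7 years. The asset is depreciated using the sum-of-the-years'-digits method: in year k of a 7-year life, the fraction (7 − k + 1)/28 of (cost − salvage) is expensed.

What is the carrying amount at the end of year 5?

Depreciable base = $149,044 − $25,200 = $123,844.
Sum of the years' digits = 7+6+5+4+3+2+1 = 28.
Year 1: $123,844 × 7/28 = $30,961. Book value $118,083.
Year 2: $123,844 × 6/28 = $26,538. Book value $91,545.
Year 3: $123,844 × 5/28 = $22,115. Book value $69,430.
Year 4: $123,844 × 4/28 = $17,692. Book value $51,738.
Year 5: $123,844 × 3/28 = $13,269. Book value $38,469.

$38,469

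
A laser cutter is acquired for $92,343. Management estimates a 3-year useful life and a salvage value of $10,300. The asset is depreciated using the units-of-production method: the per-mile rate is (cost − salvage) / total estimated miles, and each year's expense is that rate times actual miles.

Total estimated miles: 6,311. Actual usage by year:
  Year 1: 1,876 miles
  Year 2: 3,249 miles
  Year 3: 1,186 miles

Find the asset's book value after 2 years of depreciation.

Depreciable base = $92,343 − $10,300 = $82,043.
Rate = $82,043 / 6,311 miles = $13 per mile.
Year 1: 1,876 × $13 = $24,388. Book value $67,955.
Year 2: 3,249 × $13 = $42,237. Book value $25,718.

$25,718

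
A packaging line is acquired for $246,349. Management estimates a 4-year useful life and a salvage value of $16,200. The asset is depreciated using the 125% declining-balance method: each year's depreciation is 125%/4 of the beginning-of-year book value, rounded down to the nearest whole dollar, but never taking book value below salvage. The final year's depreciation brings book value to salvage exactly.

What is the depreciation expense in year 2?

Depreciable base = $246,349 − $16,200 = $230,149.
Year 1: ⌊$246,349 × 125%/4⌋ = $76,984. Book value $169,365.
Year 2: ⌊$169,365 × 125%/4⌋ = $52,926. Book value $116,439.

$52,926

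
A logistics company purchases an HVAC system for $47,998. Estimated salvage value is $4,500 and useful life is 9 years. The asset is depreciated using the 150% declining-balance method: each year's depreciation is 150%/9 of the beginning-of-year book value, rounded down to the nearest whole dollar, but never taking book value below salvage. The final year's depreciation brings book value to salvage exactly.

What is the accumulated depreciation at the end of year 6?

$31,922

Depreciable base = $47,998 − $4,500 = $43,498.
Year 1: ⌊$47,998 × 150%/9⌋ = $7,999. Book value $39,999.
Year 2: ⌊$39,999 × 150%/9⌋ = $6,666. Book value $33,333.
Year 3: ⌊$33,333 × 150%/9⌋ = $5,555. Book value $27,778.
Year 4: ⌊$27,778 × 150%/9⌋ = $4,629. Book value $23,149.
Year 5: ⌊$23,149 × 150%/9⌋ = $3,858. Book value $19,291.
Year 6: ⌊$19,291 × 150%/9⌋ = $3,215. Book value $16,076.
Accumulated through year 6 = $47,998 − $16,076 = $31,922.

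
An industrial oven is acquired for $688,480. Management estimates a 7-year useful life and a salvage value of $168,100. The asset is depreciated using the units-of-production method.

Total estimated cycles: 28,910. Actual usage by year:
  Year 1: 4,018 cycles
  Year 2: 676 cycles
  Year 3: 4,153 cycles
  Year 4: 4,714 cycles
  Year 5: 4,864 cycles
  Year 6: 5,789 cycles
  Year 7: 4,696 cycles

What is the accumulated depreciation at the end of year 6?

Depreciable base = $688,480 − $168,100 = $520,380.
Rate = $520,380 / 28,910 cycles = $18 per cycle.
Year 1: 4,018 × $18 = $72,324. Book value $616,156.
Year 2: 676 × $18 = $12,168. Book value $603,988.
Year 3: 4,153 × $18 = $74,754. Book value $529,234.
Year 4: 4,714 × $18 = $84,852. Book value $444,382.
Year 5: 4,864 × $18 = $87,552. Book value $356,830.
Year 6: 5,789 × $18 = $104,202. Book value $252,628.
Accumulated through year 6 = $688,480 − $252,628 = $435,852.

$435,852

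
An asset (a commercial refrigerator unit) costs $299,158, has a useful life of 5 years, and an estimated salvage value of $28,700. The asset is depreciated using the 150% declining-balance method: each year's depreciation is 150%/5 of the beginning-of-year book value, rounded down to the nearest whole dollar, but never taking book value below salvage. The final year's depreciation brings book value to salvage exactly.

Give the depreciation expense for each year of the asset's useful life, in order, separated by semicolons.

Depreciable base = $299,158 − $28,700 = $270,458.
Year 1: ⌊$299,158 × 150%/5⌋ = $89,747. Book value $209,411.
Year 2: ⌊$209,411 × 150%/5⌋ = $62,823. Book value $146,588.
Year 3: ⌊$146,588 × 150%/5⌋ = $43,976. Book value $102,612.
Year 4: ⌊$102,612 × 150%/5⌋ = $30,783. Book value $71,829.
Year 5 (final): $71,829 − $28,700 = $43,129. Book value $28,700.

$89,747; $62,823; $43,976; $30,783; $43,129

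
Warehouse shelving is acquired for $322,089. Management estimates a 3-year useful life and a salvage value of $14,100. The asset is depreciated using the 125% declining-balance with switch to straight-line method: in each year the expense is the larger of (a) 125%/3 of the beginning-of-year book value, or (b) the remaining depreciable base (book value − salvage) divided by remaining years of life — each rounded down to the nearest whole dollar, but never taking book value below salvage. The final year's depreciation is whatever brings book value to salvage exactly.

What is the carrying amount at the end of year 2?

$100,993

Depreciable base = $322,089 − $14,100 = $307,989.
Year 1: DB = ⌊$322,089 × 125%/3⌋ = $134,203; SL = ⌊$307,989/3⌋ = $102,663 → take DB $134,203. Book value $187,886.
Year 2: DB = ⌊$187,886 × 125%/3⌋ = $78,285; SL = ⌊$173,786/2⌋ = $86,893 → take SL $86,893. Book value $100,993.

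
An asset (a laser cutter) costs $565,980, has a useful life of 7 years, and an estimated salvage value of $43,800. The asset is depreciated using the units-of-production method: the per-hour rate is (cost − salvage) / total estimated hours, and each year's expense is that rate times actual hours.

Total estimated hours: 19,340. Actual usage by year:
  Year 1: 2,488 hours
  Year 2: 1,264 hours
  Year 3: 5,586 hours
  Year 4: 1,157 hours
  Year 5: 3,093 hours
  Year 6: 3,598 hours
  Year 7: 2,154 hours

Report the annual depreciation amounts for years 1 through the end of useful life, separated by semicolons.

$67,176; $34,128; $150,822; $31,239; $83,511; $97,146; $58,158

Depreciable base = $565,980 − $43,800 = $522,180.
Rate = $522,180 / 19,340 hours = $27 per hour.
Year 1: 2,488 × $27 = $67,176. Book value $498,804.
Year 2: 1,264 × $27 = $34,128. Book value $464,676.
Year 3: 5,586 × $27 = $150,822. Book value $313,854.
Year 4: 1,157 × $27 = $31,239. Book value $282,615.
Year 5: 3,093 × $27 = $83,511. Book value $199,104.
Year 6: 3,598 × $27 = $97,146. Book value $101,958.
Year 7: 2,154 × $27 = $58,158. Book value $43,800.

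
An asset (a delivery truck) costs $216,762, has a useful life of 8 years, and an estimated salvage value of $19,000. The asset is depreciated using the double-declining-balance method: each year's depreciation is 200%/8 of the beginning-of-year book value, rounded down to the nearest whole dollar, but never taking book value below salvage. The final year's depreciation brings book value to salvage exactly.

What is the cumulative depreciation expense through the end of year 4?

$148,176

Depreciable base = $216,762 − $19,000 = $197,762.
Year 1: ⌊$216,762 × 200%/8⌋ = $54,190. Book value $162,572.
Year 2: ⌊$162,572 × 200%/8⌋ = $40,643. Book value $121,929.
Year 3: ⌊$121,929 × 200%/8⌋ = $30,482. Book value $91,447.
Year 4: ⌊$91,447 × 200%/8⌋ = $22,861. Book value $68,586.
Accumulated through year 4 = $216,762 − $68,586 = $148,176.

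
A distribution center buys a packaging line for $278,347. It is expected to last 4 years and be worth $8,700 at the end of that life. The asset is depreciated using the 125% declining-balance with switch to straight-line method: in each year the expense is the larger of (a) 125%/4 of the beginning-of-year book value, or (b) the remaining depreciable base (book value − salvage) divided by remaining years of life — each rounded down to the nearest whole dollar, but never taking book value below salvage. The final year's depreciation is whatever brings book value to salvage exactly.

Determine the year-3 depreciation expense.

$60,888

Depreciable base = $278,347 − $8,700 = $269,647.
Year 1: DB = ⌊$278,347 × 125%/4⌋ = $86,983; SL = ⌊$269,647/4⌋ = $67,411 → take DB $86,983. Book value $191,364.
Year 2: DB = ⌊$191,364 × 125%/4⌋ = $59,801; SL = ⌊$182,664/3⌋ = $60,888 → take SL $60,888. Book value $130,476.
Year 3: DB = ⌊$130,476 × 125%/4⌋ = $40,773; SL = ⌊$121,776/2⌋ = $60,888 → take SL $60,888. Book value $69,588.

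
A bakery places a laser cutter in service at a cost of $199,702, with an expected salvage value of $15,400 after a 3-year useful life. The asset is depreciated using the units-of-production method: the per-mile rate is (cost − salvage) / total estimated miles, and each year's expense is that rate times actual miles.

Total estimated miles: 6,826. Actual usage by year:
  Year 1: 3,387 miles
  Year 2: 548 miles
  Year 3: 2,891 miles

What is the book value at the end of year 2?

$93,457

Depreciable base = $199,702 − $15,400 = $184,302.
Rate = $184,302 / 6,826 miles = $27 per mile.
Year 1: 3,387 × $27 = $91,449. Book value $108,253.
Year 2: 548 × $27 = $14,796. Book value $93,457.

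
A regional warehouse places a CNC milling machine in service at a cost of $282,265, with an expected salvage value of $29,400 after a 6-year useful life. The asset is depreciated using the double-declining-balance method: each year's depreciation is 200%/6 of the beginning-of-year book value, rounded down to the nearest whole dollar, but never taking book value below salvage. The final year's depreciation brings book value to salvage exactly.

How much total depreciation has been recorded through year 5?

$245,093

Depreciable base = $282,265 − $29,400 = $252,865.
Year 1: ⌊$282,265 × 200%/6⌋ = $94,088. Book value $188,177.
Year 2: ⌊$188,177 × 200%/6⌋ = $62,725. Book value $125,452.
Year 3: ⌊$125,452 × 200%/6⌋ = $41,817. Book value $83,635.
Year 4: ⌊$83,635 × 200%/6⌋ = $27,878. Book value $55,757.
Year 5: ⌊$55,757 × 200%/6⌋ = $18,585. Book value $37,172.
Accumulated through year 5 = $282,265 − $37,172 = $245,093.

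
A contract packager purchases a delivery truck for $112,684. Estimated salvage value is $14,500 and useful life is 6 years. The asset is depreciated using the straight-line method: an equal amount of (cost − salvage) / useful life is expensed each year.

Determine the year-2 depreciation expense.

Depreciable base = $112,684 − $14,500 = $98,184.
Annual expense = $98,184 / 6 = $16,364.

$16,364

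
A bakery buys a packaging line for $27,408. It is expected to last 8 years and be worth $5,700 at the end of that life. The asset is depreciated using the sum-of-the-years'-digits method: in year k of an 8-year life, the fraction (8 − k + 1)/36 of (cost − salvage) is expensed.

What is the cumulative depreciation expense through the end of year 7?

$21,105

Depreciable base = $27,408 − $5,700 = $21,708.
Sum of the years' digits = 8+7+6+5+4+3+2+1 = 36.
Year 1: $21,708 × 8/36 = $4,824. Book value $22,584.
Year 2: $21,708 × 7/36 = $4,221. Book value $18,363.
Year 3: $21,708 × 6/36 = $3,618. Book value $14,745.
Year 4: $21,708 × 5/36 = $3,015. Book value $11,730.
Year 5: $21,708 × 4/36 = $2,412. Book value $9,318.
Year 6: $21,708 × 3/36 = $1,809. Book value $7,509.
Year 7: $21,708 × 2/36 = $1,206. Book value $6,303.
Accumulated through year 7 = $27,408 − $6,303 = $21,105.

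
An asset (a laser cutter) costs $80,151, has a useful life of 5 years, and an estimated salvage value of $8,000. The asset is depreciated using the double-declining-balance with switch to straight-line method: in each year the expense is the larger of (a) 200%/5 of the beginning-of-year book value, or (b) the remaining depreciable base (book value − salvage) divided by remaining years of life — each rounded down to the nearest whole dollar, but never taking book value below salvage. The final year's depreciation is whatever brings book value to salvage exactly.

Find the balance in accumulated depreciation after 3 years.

$62,838

Depreciable base = $80,151 − $8,000 = $72,151.
Year 1: DB = ⌊$80,151 × 200%/5⌋ = $32,060; SL = ⌊$72,151/5⌋ = $14,430 → take DB $32,060. Book value $48,091.
Year 2: DB = ⌊$48,091 × 200%/5⌋ = $19,236; SL = ⌊$40,091/4⌋ = $10,022 → take DB $19,236. Book value $28,855.
Year 3: DB = ⌊$28,855 × 200%/5⌋ = $11,542; SL = ⌊$20,855/3⌋ = $6,951 → take DB $11,542. Book value $17,313.
Accumulated through year 3 = $80,151 − $17,313 = $62,838.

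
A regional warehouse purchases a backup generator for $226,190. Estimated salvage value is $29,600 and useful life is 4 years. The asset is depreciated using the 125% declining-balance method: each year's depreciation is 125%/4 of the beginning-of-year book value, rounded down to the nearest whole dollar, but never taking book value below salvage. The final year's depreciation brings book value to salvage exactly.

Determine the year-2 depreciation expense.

Depreciable base = $226,190 − $29,600 = $196,590.
Year 1: ⌊$226,190 × 125%/4⌋ = $70,684. Book value $155,506.
Year 2: ⌊$155,506 × 125%/4⌋ = $48,595. Book value $106,911.

$48,595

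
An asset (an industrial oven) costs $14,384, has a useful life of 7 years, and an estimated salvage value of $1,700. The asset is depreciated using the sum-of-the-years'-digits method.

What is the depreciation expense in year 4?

Depreciable base = $14,384 − $1,700 = $12,684.
Sum of the years' digits = 7+6+5+4+3+2+1 = 28.
Year 1: $12,684 × 7/28 = $3,171. Book value $11,213.
Year 2: $12,684 × 6/28 = $2,718. Book value $8,495.
Year 3: $12,684 × 5/28 = $2,265. Book value $6,230.
Year 4: $12,684 × 4/28 = $1,812. Book value $4,418.

$1,812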